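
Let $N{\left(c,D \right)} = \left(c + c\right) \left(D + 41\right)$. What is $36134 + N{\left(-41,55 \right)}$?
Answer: $28262$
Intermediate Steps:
$N{\left(c,D \right)} = 2 c \left(41 + D\right)$
$36134 + N{\left(-41,55 \right)} = 36134 + 2 \left(-41\right) \left(41 + 55\right) = 36134 + 2 \left(-41\right) 96 = 36134 - 7872 = 28262$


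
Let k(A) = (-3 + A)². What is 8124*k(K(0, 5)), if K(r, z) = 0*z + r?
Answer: 73116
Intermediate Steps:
K(r, z) = r (K(r, z) = 0 + r = r)
8124*k(K(0, 5)) = 8124*(-3 + 0)² = 8124*(-3)² = 8124*9 = 73116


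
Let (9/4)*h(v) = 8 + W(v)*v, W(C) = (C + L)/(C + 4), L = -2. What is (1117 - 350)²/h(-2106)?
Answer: -5564625651/8845264 ≈ -629.11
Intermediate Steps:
W(C) = (-2 + C)/(4 + C) (W(C) = (C - 2)/(C + 4) = (-2 + C)/(4 + C))
h(v) = 32/9 + 4*v*(-2 + v)/(9*(4 + v)) (h(v) = 4*(8 + ((-2 + v)/(4 + v))*v)/9 = 4*(8 + v*(-2 + v)/(4 + v))/9 = 32/9 + 4*v*(-2 + v)/(9*(4 + v)))
(1117 - 350)²/h(-2106) = (1117 - 350)²/((4*(32 + (-2106)² + 6*(-2106))/(9*(4 - 2106)))) = 767²/(((4/9)*(32 + 4435236 - 12636)/(-2102))) = 588289/(((4/9)*(-1/2102)*4422632)) = 588289/(-8845264/9459) = 588289*(-9459/8845264) = -5564625651/8845264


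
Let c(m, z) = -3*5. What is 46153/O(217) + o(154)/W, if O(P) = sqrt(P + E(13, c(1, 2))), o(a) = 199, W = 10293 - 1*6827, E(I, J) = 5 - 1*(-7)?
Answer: 199/3466 + 46153*sqrt(229)/229 ≈ 3049.9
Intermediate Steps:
c(m, z) = -15
E(I, J) = 12 (E(I, J) = 5 + 7 = 12)
W = 3466 (W = 10293 - 6827 = 3466)
O(P) = sqrt(12 + P) (O(P) = sqrt(P + 12) = sqrt(12 + P))
46153/O(217) + o(154)/W = 46153/(sqrt(12 + 217)) + 199/3466 = 46153/(sqrt(229)) + 199*(1/3466) = 46153*(sqrt(229)/229) + 199/3466 = 46153*sqrt(229)/229 + 199/3466 = 199/3466 + 46153*sqrt(229)/229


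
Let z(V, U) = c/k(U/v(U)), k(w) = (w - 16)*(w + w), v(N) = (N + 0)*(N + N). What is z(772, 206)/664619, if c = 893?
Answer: -75790696/4380503829 ≈ -0.017302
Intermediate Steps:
v(N) = 2*N² (v(N) = N*(2*N) = 2*N²)
k(w) = 2*w*(-16 + w) (k(w) = (-16 + w)*(2*w) = 2*w*(-16 + w))
z(V, U) = 893*U/(-16 + 1/(2*U)) (z(V, U) = 893/((2*(U/((2*U²)))*(-16 + U/((2*U²))))) = 893/((2*(U*(1/(2*U²)))*(-16 + U*(1/(2*U²))))) = 893/((2*(1/(2*U))*(-16 + 1/(2*U)))) = 893/(((-16 + 1/(2*U))/U)) = 893*(U/(-16 + 1/(2*U))) = 893*U/(-16 + 1/(2*U)))
z(772, 206)/664619 = (1786*206²/(1 - 32*206))/664619 = (1786*42436/(1 - 6592))*(1/664619) = (1786*42436/(-6591))*(1/664619) = (1786*42436*(-1/6591))*(1/664619) = -75790696/6591*1/664619 = -75790696/4380503829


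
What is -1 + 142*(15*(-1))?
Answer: -2131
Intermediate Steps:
-1 + 142*(15*(-1)) = -1 + 142*(-15) = -1 - 2130 = -2131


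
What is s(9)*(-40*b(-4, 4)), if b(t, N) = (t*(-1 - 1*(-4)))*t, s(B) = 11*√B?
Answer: -63360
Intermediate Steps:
b(t, N) = 3*t² (b(t, N) = (t*(-1 + 4))*t = (t*3)*t = (3*t)*t = 3*t²)
s(9)*(-40*b(-4, 4)) = (11*√9)*(-120*(-4)²) = (11*3)*(-120*16) = 33*(-40*48) = 33*(-1920) = -63360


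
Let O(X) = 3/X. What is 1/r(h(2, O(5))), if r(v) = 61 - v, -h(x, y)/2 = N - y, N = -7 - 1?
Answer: 5/219 ≈ 0.022831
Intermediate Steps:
N = -8
h(x, y) = 16 + 2*y (h(x, y) = -2*(-8 - y) = 16 + 2*y)
1/r(h(2, O(5))) = 1/(61 - (16 + 2*(3/5))) = 1/(61 - (16 + 2*(3*(⅕)))) = 1/(61 - (16 + 2*(⅗))) = 1/(61 - (16 + 6/5)) = 1/(61 - 1*86/5) = 1/(61 - 86/5) = 1/(219/5) = 5/219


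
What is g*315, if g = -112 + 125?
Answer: 4095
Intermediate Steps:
g = 13
g*315 = 13*315 = 4095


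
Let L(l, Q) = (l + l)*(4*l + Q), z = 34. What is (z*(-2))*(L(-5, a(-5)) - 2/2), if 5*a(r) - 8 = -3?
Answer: -12852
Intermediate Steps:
a(r) = 1 (a(r) = 8/5 + (⅕)*(-3) = 8/5 - ⅗ = 1)
L(l, Q) = 2*l*(Q + 4*l) (L(l, Q) = (2*l)*(Q + 4*l) = 2*l*(Q + 4*l))
(z*(-2))*(L(-5, a(-5)) - 2/2) = (34*(-2))*(2*(-5)*(1 + 4*(-5)) - 2/2) = -68*(2*(-5)*(1 - 20) + (½)*(-2)) = -68*(2*(-5)*(-19) - 1) = -68*(190 - 1) = -68*189 = -12852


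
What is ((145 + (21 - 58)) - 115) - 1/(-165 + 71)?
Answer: -657/94 ≈ -6.9894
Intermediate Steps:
((145 + (21 - 58)) - 115) - 1/(-165 + 71) = ((145 - 37) - 115) - 1/(-94) = (108 - 115) - 1*(-1/94) = -7 + 1/94 = -657/94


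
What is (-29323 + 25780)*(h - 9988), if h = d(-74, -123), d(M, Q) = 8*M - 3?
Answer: 37495569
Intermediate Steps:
d(M, Q) = -3 + 8*M
h = -595 (h = -3 + 8*(-74) = -3 - 592 = -595)
(-29323 + 25780)*(h - 9988) = (-29323 + 25780)*(-595 - 9988) = -3543*(-10583) = 37495569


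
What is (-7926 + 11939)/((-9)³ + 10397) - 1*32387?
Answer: -313113503/9668 ≈ -32387.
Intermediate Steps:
(-7926 + 11939)/((-9)³ + 10397) - 1*32387 = 4013/(-729 + 10397) - 32387 = 4013/9668 - 32387 = -313113503/9668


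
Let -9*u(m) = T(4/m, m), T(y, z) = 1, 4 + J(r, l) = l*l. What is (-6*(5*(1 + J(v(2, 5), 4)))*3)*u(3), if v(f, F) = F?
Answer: 130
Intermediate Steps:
J(r, l) = -4 + l² (J(r, l) = -4 + l*l = -4 + l²)
u(m) = -⅑ (u(m) = -⅑*1 = -⅑)
(-6*(5*(1 + J(v(2, 5), 4)))*3)*u(3) = -6*(5*(1 + (-4 + 4²)))*3*(-⅑) = -6*(5*(1 + (-4 + 16)))*3*(-⅑) = -6*(5*(1 + 12))*3*(-⅑) = -6*(5*13)*3*(-⅑) = -6*65*3*(-⅑) = -1170*(-⅑) = 130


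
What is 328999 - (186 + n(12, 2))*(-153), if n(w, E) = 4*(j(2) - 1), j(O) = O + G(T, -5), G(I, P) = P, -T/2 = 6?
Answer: 355009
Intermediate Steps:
T = -12 (T = -2*6 = -12)
j(O) = -5 + O (j(O) = O - 5 = -5 + O)
n(w, E) = -16 (n(w, E) = 4*((-5 + 2) - 1) = 4*(-3 - 1) = 4*(-4) = -16)
328999 - (186 + n(12, 2))*(-153) = 328999 - (186 - 16)*(-153) = 328999 - 170*(-153) = 328999 - 1*(-26010) = 328999 + 26010 = 355009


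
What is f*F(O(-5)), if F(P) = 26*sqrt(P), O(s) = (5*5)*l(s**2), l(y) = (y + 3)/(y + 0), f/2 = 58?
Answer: 6032*sqrt(7) ≈ 15959.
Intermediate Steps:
f = 116 (f = 2*58 = 116)
l(y) = (3 + y)/y
O(s) = 25*(3 + s**2)/s**2 (O(s) = (5*5)*((3 + s**2)/(s**2)) = 25*((3 + s**2)/s**2) = 25*(3 + s**2)/s**2)
f*F(O(-5)) = 116*(26*sqrt(25 + 75/(-5)**2)) = 116*(26*sqrt(25 + 75*(1/25))) = 116*(26*sqrt(25 + 3)) = 116*(26*sqrt(28)) = 116*(26*(2*sqrt(7))) = 116*(52*sqrt(7)) = 6032*sqrt(7)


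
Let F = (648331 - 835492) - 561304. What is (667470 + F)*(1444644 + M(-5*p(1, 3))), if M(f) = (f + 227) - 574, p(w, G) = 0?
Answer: -116980835515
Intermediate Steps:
M(f) = -347 + f (M(f) = (227 + f) - 574 = -347 + f)
F = -748465 (F = -187161 - 561304 = -748465)
(667470 + F)*(1444644 + M(-5*p(1, 3))) = (667470 - 748465)*(1444644 + (-347 - 5*0)) = -80995*(1444644 + (-347 + 0)) = -80995*(1444644 - 347) = -80995*1444297 = -116980835515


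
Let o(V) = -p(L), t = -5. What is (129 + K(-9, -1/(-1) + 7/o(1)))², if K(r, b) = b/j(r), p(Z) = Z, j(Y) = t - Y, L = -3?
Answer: 606841/36 ≈ 16857.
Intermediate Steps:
j(Y) = -5 - Y
o(V) = 3 (o(V) = -1*(-3) = 3)
K(r, b) = b/(-5 - r)
(129 + K(-9, -1/(-1) + 7/o(1)))² = (129 - (-1/(-1) + 7/3)/(5 - 9))² = (129 - 1*(-1*(-1) + 7*(⅓))/(-4))² = (129 - 1*(1 + 7/3)*(-¼))² = (129 - 1*10/3*(-¼))² = (129 + ⅚)² = (779/6)² = 606841/36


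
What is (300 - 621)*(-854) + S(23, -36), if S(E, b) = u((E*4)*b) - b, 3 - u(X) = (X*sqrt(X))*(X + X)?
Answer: 274173 - 263264256*I*sqrt(23) ≈ 2.7417e+5 - 1.2626e+9*I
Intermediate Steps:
u(X) = 3 - 2*X**(5/2) (u(X) = 3 - X*sqrt(X)*(X + X) = 3 - X**(3/2)*2*X = 3 - 2*X**(5/2))
S(E, b) = 3 - b - 64*(E*b)**(5/2) (S(E, b) = (3 - 2*(4*E*b)**(5/2)) - b = (3 - 2*32*(E*b)**(5/2)) - b = (3 - 64*(E*b)**(5/2)) - b = 3 - b - 64*(E*b)**(5/2))
(300 - 621)*(-854) + S(23, -36) = (300 - 621)*(-854) + (3 - 1*(-36) - 64*4113504*I*sqrt(23)) = -321*(-854) + (3 + 36 - 263264256*I*sqrt(23)) = 274134 + (3 + 36 - 263264256*I*sqrt(23)) = 274134 + (39 - 263264256*I*sqrt(23)) = 274173 - 263264256*I*sqrt(23)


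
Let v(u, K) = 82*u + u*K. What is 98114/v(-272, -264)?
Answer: 49057/24752 ≈ 1.9819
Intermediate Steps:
v(u, K) = 82*u + K*u
98114/v(-272, -264) = 98114/((-272*(82 - 264))) = 98114/((-272*(-182))) = 98114/49504 = 98114*(1/49504) = 49057/24752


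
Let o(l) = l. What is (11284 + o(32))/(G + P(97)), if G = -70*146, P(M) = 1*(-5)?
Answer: -11316/10225 ≈ -1.1067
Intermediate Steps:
P(M) = -5
G = -10220
(11284 + o(32))/(G + P(97)) = (11284 + 32)/(-10220 - 5) = 11316/(-10225) = 11316*(-1/10225) = -11316/10225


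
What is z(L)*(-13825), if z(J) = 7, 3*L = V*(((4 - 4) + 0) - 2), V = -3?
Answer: -96775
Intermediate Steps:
L = 2 (L = (-3*(((4 - 4) + 0) - 2))/3 = (-3*((0 + 0) - 2))/3 = (-3*(0 - 2))/3 = (-3*(-2))/3 = (⅓)*6 = 2)
z(L)*(-13825) = 7*(-13825) = -96775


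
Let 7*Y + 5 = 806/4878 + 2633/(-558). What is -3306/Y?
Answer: 1166495652/481549 ≈ 2422.4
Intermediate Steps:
Y = -481549/352842 (Y = -5/7 + (806/4878 + 2633/(-558))/7 = -5/7 + (806*(1/4878) + 2633*(-1/558))/7 = -5/7 + (403/2439 - 2633/558)/7 = -5/7 + (⅐)*(-229519/50406) = -5/7 - 229519/352842 = -481549/352842 ≈ -1.3648)
-3306/Y = -3306/(-481549/352842) = -3306*(-352842/481549) = 1166495652/481549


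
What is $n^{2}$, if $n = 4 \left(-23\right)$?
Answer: $8464$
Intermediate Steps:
$n = -92$
$n^{2} = \left(-92\right)^{2} = 8464$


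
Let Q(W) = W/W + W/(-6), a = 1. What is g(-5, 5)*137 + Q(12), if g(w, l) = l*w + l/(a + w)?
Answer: -14389/4 ≈ -3597.3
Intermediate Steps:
Q(W) = 1 - W/6 (Q(W) = 1 + W*(-⅙) = 1 - W/6)
g(w, l) = l*w + l/(1 + w)
g(-5, 5)*137 + Q(12) = (5*(1 - 5 + (-5)²)/(1 - 5))*137 + (1 - ⅙*12) = (5*(1 - 5 + 25)/(-4))*137 + (1 - 2) = (5*(-¼)*21)*137 - 1 = -105/4*137 - 1 = -14385/4 - 1 = -14389/4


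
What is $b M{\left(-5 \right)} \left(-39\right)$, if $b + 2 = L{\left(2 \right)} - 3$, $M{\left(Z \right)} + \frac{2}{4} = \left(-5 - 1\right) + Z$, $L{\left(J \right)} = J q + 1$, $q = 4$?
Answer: $1794$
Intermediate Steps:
$L{\left(J \right)} = 1 + 4 J$ ($L{\left(J \right)} = J 4 + 1 = 4 J + 1 = 1 + 4 J$)
$M{\left(Z \right)} = - \frac{13}{2} + Z$ ($M{\left(Z \right)} = - \frac{1}{2} + \left(\left(-5 - 1\right) + Z\right) = - \frac{1}{2} + \left(-6 + Z\right) = - \frac{13}{2} + Z$)
$b = 4$ ($b = -2 + \left(\left(1 + 4 \cdot 2\right) - 3\right) = -2 + \left(\left(1 + 8\right) - 3\right) = -2 + \left(9 - 3\right) = -2 + 6 = 4$)
$b M{\left(-5 \right)} \left(-39\right) = 4 \left(- \frac{13}{2} - 5\right) \left(-39\right) = 4 \left(- \frac{23}{2}\right) \left(-39\right) = \left(-46\right) \left(-39\right) = 1794$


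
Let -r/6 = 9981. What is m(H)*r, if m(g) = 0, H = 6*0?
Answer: 0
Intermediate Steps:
H = 0
r = -59886 (r = -6*9981 = -59886)
m(H)*r = 0*(-59886) = 0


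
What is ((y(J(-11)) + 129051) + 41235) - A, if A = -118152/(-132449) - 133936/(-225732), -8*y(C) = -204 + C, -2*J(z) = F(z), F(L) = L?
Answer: 20367617833469629/119591910672 ≈ 1.7031e+5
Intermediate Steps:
J(z) = -z/2
y(C) = 51/2 - C/8 (y(C) = -(-204 + C)/8 = 51/2 - C/8)
A = 11102594132/7474494417 (A = -118152*(-1/132449) - 133936*(-1/225732) = 118152/132449 + 33484/56433 = 11102594132/7474494417 ≈ 1.4854)
((y(J(-11)) + 129051) + 41235) - A = (((51/2 - (-1)*(-11)/16) + 129051) + 41235) - 1*11102594132/7474494417 = (((51/2 - 1/8*11/2) + 129051) + 41235) - 11102594132/7474494417 = (((51/2 - 11/16) + 129051) + 41235) - 11102594132/7474494417 = ((397/16 + 129051) + 41235) - 11102594132/7474494417 = (2065213/16 + 41235) - 11102594132/7474494417 = 2724973/16 - 11102594132/7474494417 = 20367617833469629/119591910672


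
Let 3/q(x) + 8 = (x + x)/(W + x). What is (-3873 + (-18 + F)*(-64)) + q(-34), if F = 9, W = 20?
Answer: -72555/22 ≈ -3298.0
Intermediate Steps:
q(x) = 3/(-8 + 2*x/(20 + x)) (q(x) = 3/(-8 + (x + x)/(20 + x)) = 3/(-8 + (2*x)/(20 + x)) = 3/(-8 + 2*x/(20 + x)))
(-3873 + (-18 + F)*(-64)) + q(-34) = (-3873 + (-18 + 9)*(-64)) + 3*(-20 - 1*(-34))/(2*(80 + 3*(-34))) = (-3873 - 9*(-64)) + 3*(-20 + 34)/(2*(80 - 102)) = (-3873 + 576) + (3/2)*14/(-22) = -3297 + (3/2)*(-1/22)*14 = -3297 - 21/22 = -72555/22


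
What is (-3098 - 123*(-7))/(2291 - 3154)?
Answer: 2237/863 ≈ 2.5921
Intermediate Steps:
(-3098 - 123*(-7))/(2291 - 3154) = (-3098 + 861)/(-863) = -2237*(-1/863) = 2237/863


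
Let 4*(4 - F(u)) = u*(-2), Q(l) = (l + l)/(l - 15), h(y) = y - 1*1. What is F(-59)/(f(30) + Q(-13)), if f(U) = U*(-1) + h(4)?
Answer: 357/365 ≈ 0.97808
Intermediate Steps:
h(y) = -1 + y (h(y) = y - 1 = -1 + y)
Q(l) = 2*l/(-15 + l) (Q(l) = (2*l)/(-15 + l) = 2*l/(-15 + l))
F(u) = 4 + u/2 (F(u) = 4 - u*(-2)/4 = 4 - (-1)*u/2 = 4 + u/2)
f(U) = 3 - U (f(U) = U*(-1) + (-1 + 4) = -U + 3 = 3 - U)
F(-59)/(f(30) + Q(-13)) = (4 + (½)*(-59))/((3 - 1*30) + 2*(-13)/(-15 - 13)) = (4 - 59/2)/((3 - 30) + 2*(-13)/(-28)) = -51/(2*(-27 + 2*(-13)*(-1/28))) = -51/(2*(-27 + 13/14)) = -51/(2*(-365/14)) = -51/2*(-14/365) = 357/365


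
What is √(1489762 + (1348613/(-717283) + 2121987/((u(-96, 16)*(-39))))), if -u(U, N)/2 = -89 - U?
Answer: √10601798112857968978/2664194 ≈ 1222.1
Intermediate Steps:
u(U, N) = 178 + 2*U (u(U, N) = -2*(-89 - U) = 178 + 2*U)
√(1489762 + (1348613/(-717283) + 2121987/((u(-96, 16)*(-39))))) = √(1489762 + (1348613/(-717283) + 2121987/(((178 + 2*(-96))*(-39))))) = √(1489762 + (1348613*(-1/717283) + 2121987/(((178 - 192)*(-39))))) = √(1489762 + (-192659/102469 + 2121987/((-14*(-39))))) = √(1489762 + (-192659/102469 + 2121987/546)) = √(1489762 + (-192659/102469 + 2121987*(1/546))) = √(1489762 + (-192659/102469 + 101047/26)) = √(1489762 + 10349175909/2664194) = √(3979364157737/2664194) = √10601798112857968978/2664194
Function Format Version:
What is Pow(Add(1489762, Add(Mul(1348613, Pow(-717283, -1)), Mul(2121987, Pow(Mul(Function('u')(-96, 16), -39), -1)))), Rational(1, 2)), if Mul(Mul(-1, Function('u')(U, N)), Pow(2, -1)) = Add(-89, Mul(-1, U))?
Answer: Mul(Rational(1, 2664194), Pow(10601798112857968978, Rational(1, 2))) ≈ 1222.1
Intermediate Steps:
Function('u')(U, N) = Add(178, Mul(2, U)) (Function('u')(U, N) = Mul(-2, Add(-89, Mul(-1, U))) = Add(178, Mul(2, U)))
Pow(Add(1489762, Add(Mul(1348613, Pow(-717283, -1)), Mul(2121987, Pow(Mul(Function('u')(-96, 16), -39), -1)))), Rational(1, 2)) = Pow(Add(1489762, Add(Mul(1348613, Pow(-717283, -1)), Mul(2121987, Pow(Mul(Add(178, Mul(2, -96)), -39), -1)))), Rational(1, 2)) = Pow(Add(1489762, Add(Mul(1348613, Rational(-1, 717283)), Mul(2121987, Pow(Mul(Add(178, -192), -39), -1)))), Rational(1, 2)) = Pow(Add(1489762, Add(Rational(-192659, 102469), Mul(2121987, Pow(Mul(-14, -39), -1)))), Rational(1, 2)) = Pow(Add(1489762, Add(Rational(-192659, 102469), Mul(2121987, Pow(546, -1)))), Rational(1, 2)) = Pow(Add(1489762, Add(Rational(-192659, 102469), Mul(2121987, Rational(1, 546)))), Rational(1, 2)) = Pow(Add(1489762, Add(Rational(-192659, 102469), Rational(101047, 26))), Rational(1, 2)) = Pow(Add(1489762, Rational(10349175909, 2664194)), Rational(1, 2)) = Pow(Rational(3979364157737, 2664194), Rational(1, 2)) = Mul(Rational(1, 2664194), Pow(10601798112857968978, Rational(1, 2)))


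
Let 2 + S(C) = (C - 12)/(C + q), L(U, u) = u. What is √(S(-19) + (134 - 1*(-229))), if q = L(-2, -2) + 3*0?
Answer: 2*√39963/21 ≈ 19.039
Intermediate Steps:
q = -2 (q = -2 + 3*0 = -2 + 0 = -2)
S(C) = -2 + (-12 + C)/(-2 + C) (S(C) = -2 + (C - 12)/(C - 2) = -2 + (-12 + C)/(-2 + C))
√(S(-19) + (134 - 1*(-229))) = √((-8 - 1*(-19))/(-2 - 19) + (134 - 1*(-229))) = √((-8 + 19)/(-21) + (134 + 229)) = √(-1/21*11 + 363) = √(-11/21 + 363) = √(7612/21) = 2*√39963/21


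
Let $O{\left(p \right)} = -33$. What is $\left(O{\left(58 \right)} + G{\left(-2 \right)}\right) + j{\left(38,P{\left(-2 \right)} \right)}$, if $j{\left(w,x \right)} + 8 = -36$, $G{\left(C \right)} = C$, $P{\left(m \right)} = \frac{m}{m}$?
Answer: $-79$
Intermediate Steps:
$P{\left(m \right)} = 1$
$j{\left(w,x \right)} = -44$ ($j{\left(w,x \right)} = -8 - 36 = -44$)
$\left(O{\left(58 \right)} + G{\left(-2 \right)}\right) + j{\left(38,P{\left(-2 \right)} \right)} = \left(-33 - 2\right) - 44 = -35 - 44 = -79$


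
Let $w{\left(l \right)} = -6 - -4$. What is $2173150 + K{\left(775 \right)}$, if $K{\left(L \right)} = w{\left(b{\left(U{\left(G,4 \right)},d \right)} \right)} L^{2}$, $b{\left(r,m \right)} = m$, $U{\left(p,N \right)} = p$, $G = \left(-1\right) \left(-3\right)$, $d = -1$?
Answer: $971900$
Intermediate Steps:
$G = 3$
$w{\left(l \right)} = -2$ ($w{\left(l \right)} = -6 + 4 = -2$)
$K{\left(L \right)} = - 2 L^{2}$
$2173150 + K{\left(775 \right)} = 2173150 - 2 \cdot 775^{2} = 2173150 - 1201250 = 971900$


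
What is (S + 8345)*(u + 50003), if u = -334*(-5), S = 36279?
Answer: 2305855952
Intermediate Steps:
u = 1670
(S + 8345)*(u + 50003) = (36279 + 8345)*(1670 + 50003) = 44624*51673 = 2305855952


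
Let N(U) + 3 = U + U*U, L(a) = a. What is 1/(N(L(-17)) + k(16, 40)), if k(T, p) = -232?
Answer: 1/37 ≈ 0.027027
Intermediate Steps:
N(U) = -3 + U + U**2 (N(U) = -3 + (U + U*U) = -3 + (U + U**2) = -3 + U + U**2)
1/(N(L(-17)) + k(16, 40)) = 1/((-3 - 17 + (-17)**2) - 232) = 1/((-3 - 17 + 289) - 232) = 1/(269 - 232) = 1/37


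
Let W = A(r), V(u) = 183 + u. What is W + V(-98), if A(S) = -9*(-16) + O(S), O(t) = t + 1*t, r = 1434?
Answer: 3097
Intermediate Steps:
O(t) = 2*t (O(t) = t + t = 2*t)
A(S) = 144 + 2*S (A(S) = -9*(-16) + 2*S = 144 + 2*S)
W = 3012 (W = 144 + 2*1434 = 144 + 2868 = 3012)
W + V(-98) = 3012 + (183 - 98) = 3012 + 85 = 3097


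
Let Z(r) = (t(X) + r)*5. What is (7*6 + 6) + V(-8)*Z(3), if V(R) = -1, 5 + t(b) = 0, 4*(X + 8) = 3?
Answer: 58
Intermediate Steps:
X = -29/4 (X = -8 + (¼)*3 = -8 + ¾ = -29/4 ≈ -7.2500)
t(b) = -5 (t(b) = -5 + 0 = -5)
Z(r) = -25 + 5*r (Z(r) = (-5 + r)*5 = -25 + 5*r)
(7*6 + 6) + V(-8)*Z(3) = (7*6 + 6) - (-25 + 5*3) = (42 + 6) - (-25 + 15) = 48 - 1*(-10) = 48 + 10 = 58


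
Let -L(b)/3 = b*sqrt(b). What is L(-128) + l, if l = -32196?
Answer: -32196 + 3072*I*sqrt(2) ≈ -32196.0 + 4344.5*I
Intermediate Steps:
L(b) = -3*b**(3/2) (L(b) = -3*b*sqrt(b) = -3*b**(3/2))
L(-128) + l = -(-3072)*I*sqrt(2) - 32196 = 3072*I*sqrt(2) - 32196 = -32196 + 3072*I*sqrt(2)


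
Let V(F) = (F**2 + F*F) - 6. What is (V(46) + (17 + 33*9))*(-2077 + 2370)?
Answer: 1330220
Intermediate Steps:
V(F) = -6 + 2*F**2 (V(F) = (F**2 + F**2) - 6 = 2*F**2 - 6 = -6 + 2*F**2)
(V(46) + (17 + 33*9))*(-2077 + 2370) = ((-6 + 2*46**2) + (17 + 33*9))*(-2077 + 2370) = ((-6 + 2*2116) + (17 + 297))*293 = ((-6 + 4232) + 314)*293 = (4226 + 314)*293 = 4540*293 = 1330220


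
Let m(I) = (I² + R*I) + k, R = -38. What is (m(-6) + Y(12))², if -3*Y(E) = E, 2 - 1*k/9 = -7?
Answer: 116281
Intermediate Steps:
k = 81 (k = 18 - 9*(-7) = 18 + 63 = 81)
Y(E) = -E/3
m(I) = 81 + I² - 38*I (m(I) = (I² - 38*I) + 81 = 81 + I² - 38*I)
(m(-6) + Y(12))² = ((81 + (-6)² - 38*(-6)) - ⅓*12)² = ((81 + 36 + 228) - 4)² = (345 - 4)² = 341² = 116281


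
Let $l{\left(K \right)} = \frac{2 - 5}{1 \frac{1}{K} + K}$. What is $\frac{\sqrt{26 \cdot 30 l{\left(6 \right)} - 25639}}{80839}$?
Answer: $\frac{i \sqrt{35619271}}{2991043} \approx 0.0019954 i$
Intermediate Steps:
$l{\left(K \right)} = - \frac{3}{K + \frac{1}{K}}$ ($l{\left(K \right)} = - \frac{3}{\frac{1}{K} + K} = - \frac{3}{K + \frac{1}{K}}$)
$\frac{\sqrt{26 \cdot 30 l{\left(6 \right)} - 25639}}{80839} = \frac{\sqrt{26 \cdot 30 \left(\left(-3\right) 6 \frac{1}{1 + 6^{2}}\right) - 25639}}{80839} = \sqrt{780 \left(\left(-3\right) 6 \frac{1}{1 + 36}\right) - 25639} \cdot \frac{1}{80839} = \sqrt{780 \left(\left(-3\right) 6 \cdot \frac{1}{37}\right) - 25639} \cdot \frac{1}{80839} = \sqrt{780 \left(- \frac{18}{37}\right) - 25639} \cdot \frac{1}{80839} = \sqrt{- \frac{14040}{37} - 25639} \cdot \frac{1}{80839} = \sqrt{- \frac{962683}{37}} \cdot \frac{1}{80839} = \frac{i \sqrt{35619271}}{37} \cdot \frac{1}{80839} = \frac{i \sqrt{35619271}}{2991043}$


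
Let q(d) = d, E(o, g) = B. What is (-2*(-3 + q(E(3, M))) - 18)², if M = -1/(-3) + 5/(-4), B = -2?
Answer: 64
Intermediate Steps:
M = -11/12 (M = -1*(-⅓) + 5*(-¼) = ⅓ - 5/4 = -11/12 ≈ -0.91667)
E(o, g) = -2
(-2*(-3 + q(E(3, M))) - 18)² = (-2*(-3 - 2) - 18)² = (-2*(-5) - 18)² = (10 - 18)² = (-8)² = 64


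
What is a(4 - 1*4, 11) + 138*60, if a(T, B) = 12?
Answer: 8292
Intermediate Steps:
a(4 - 1*4, 11) + 138*60 = 12 + 138*60 = 12 + 8280 = 8292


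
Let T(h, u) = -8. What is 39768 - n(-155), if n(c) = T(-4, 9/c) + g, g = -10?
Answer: 39786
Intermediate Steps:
n(c) = -18 (n(c) = -8 - 10 = -18)
39768 - n(-155) = 39768 - 1*(-18) = 39768 + 18 = 39786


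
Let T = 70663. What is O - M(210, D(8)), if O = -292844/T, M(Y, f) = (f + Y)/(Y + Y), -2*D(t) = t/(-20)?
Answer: -689239213/148392300 ≈ -4.6447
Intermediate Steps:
D(t) = t/40 (D(t) = -t/(2*(-20)) = -t*(-1)/(2*20) = -(-1)*t/40 = t/40)
M(Y, f) = (Y + f)/(2*Y) (M(Y, f) = (Y + f)/((2*Y)) = (Y + f)*(1/(2*Y)) = (Y + f)/(2*Y))
O = -292844/70663 ≈ -4.1442
O - M(210, D(8)) = -292844/70663 - (210 + (1/40)*8)/(2*210) = -292844/70663 - (210 + 1/5)/(2*210) = -292844/70663 - 1051/(2*210*5) = -292844/70663 - 1*1051/2100 = -292844/70663 - 1051/2100 = -689239213/148392300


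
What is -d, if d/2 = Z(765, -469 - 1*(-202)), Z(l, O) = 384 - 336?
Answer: -96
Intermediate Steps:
Z(l, O) = 48
d = 96 (d = 2*48 = 96)
-d = -1*96 = -96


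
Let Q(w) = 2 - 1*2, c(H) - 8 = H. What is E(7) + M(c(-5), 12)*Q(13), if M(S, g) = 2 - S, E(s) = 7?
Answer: 7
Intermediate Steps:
c(H) = 8 + H
Q(w) = 0 (Q(w) = 2 - 2 = 0)
E(7) + M(c(-5), 12)*Q(13) = 7 + (2 - (8 - 5))*0 = 7 + (2 - 1*3)*0 = 7 + (2 - 3)*0 = 7 - 1*0 = 7 + 0 = 7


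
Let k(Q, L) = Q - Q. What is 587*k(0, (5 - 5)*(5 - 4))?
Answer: 0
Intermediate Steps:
k(Q, L) = 0
587*k(0, (5 - 5)*(5 - 4)) = 587*0 = 0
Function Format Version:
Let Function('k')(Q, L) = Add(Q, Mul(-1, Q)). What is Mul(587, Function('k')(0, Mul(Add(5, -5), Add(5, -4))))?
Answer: 0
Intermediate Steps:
Function('k')(Q, L) = 0
Mul(587, Function('k')(0, Mul(Add(5, -5), Add(5, -4)))) = Mul(587, 0) = 0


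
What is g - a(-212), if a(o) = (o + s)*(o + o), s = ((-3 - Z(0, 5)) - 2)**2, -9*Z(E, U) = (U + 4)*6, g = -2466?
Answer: -91930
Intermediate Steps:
Z(E, U) = -8/3 - 2*U/3 (Z(E, U) = -(U + 4)*6/9 = -(4 + U)*6/9 = -(24 + 6*U)/9 = -8/3 - 2*U/3)
s = 1 (s = ((-3 - (-8/3 - 2/3*5)) - 2)**2 = ((-3 - (-8/3 - 10/3)) - 2)**2 = ((-3 - 1*(-6)) - 2)**2 = ((-3 + 6) - 2)**2 = (3 - 2)**2 = 1**2 = 1)
a(o) = 2*o*(1 + o) (a(o) = (o + 1)*(o + o) = (1 + o)*(2*o) = 2*o*(1 + o))
g - a(-212) = -2466 - 2*(-212)*(1 - 212) = -2466 - 2*(-212)*(-211) = -2466 - 1*89464 = -2466 - 89464 = -91930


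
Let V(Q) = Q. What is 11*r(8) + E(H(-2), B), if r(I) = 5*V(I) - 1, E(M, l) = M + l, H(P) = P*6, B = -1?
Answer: 416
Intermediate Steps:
H(P) = 6*P
r(I) = -1 + 5*I (r(I) = 5*I - 1 = -1 + 5*I)
11*r(8) + E(H(-2), B) = 11*(-1 + 5*8) + (6*(-2) - 1) = 11*(-1 + 40) + (-12 - 1) = 11*39 - 13 = 429 - 13 = 416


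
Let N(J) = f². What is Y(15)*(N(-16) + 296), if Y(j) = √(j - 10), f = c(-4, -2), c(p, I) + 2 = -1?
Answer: 305*√5 ≈ 682.00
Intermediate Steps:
c(p, I) = -3 (c(p, I) = -2 - 1 = -3)
f = -3
Y(j) = √(-10 + j)
N(J) = 9 (N(J) = (-3)² = 9)
Y(15)*(N(-16) + 296) = √(-10 + 15)*(9 + 296) = √5*305 = 305*√5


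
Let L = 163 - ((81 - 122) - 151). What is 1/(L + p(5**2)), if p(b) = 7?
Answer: 1/362 ≈ 0.0027624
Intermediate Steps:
L = 355 (L = 163 - (-41 - 151) = 163 - 1*(-192) = 163 + 192 = 355)
1/(L + p(5**2)) = 1/(355 + 7) = 1/362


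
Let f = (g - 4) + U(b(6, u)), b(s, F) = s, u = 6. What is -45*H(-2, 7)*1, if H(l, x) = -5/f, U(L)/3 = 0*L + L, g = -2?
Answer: 75/4 ≈ 18.750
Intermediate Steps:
U(L) = 3*L (U(L) = 3*(0*L + L) = 3*(0 + L) = 3*L)
f = 12 (f = (-2 - 4) + 3*6 = -6 + 18 = 12)
H(l, x) = -5/12
-45*H(-2, 7)*1 = -45*(-5/12)*1 = (75/4)*1 = 75/4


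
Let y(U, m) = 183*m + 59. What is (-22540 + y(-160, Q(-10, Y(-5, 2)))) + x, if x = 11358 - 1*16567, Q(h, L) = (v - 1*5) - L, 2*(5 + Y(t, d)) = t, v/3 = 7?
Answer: -46779/2 ≈ -23390.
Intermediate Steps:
v = 21 (v = 3*7 = 21)
Y(t, d) = -5 + t/2
Q(h, L) = 16 - L (Q(h, L) = (21 - 1*5) - L = (21 - 5) - L = 16 - L)
y(U, m) = 59 + 183*m
x = -5209 (x = 11358 - 16567 = -5209)
(-22540 + y(-160, Q(-10, Y(-5, 2)))) + x = (-22540 + (59 + 183*(16 - (-5 + (1/2)*(-5))))) - 5209 = (-22540 + (59 + 183*(16 - (-5 - 5/2)))) - 5209 = (-22540 + (59 + 183*(16 - 1*(-15/2)))) - 5209 = (-22540 + (59 + 183*(16 + 15/2))) - 5209 = (-22540 + (59 + 183*(47/2))) - 5209 = (-22540 + (59 + 8601/2)) - 5209 = (-22540 + 8719/2) - 5209 = -36361/2 - 5209 = -46779/2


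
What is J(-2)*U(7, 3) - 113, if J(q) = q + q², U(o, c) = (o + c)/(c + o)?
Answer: -111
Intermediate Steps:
U(o, c) = 1 (U(o, c) = (c + o)/(c + o) = 1)
J(-2)*U(7, 3) - 113 = -2*(1 - 2)*1 - 113 = -2*(-1)*1 - 113 = 2*1 - 113 = 2 - 113 = -111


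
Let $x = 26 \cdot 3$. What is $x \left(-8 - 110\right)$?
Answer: $-9204$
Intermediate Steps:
$x = 78$
$x \left(-8 - 110\right) = 78 \left(-8 - 110\right) = 78 \left(-118\right) = -9204$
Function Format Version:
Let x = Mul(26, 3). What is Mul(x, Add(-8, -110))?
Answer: -9204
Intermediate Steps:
x = 78
Mul(x, Add(-8, -110)) = Mul(78, Add(-8, -110)) = Mul(78, -118) = -9204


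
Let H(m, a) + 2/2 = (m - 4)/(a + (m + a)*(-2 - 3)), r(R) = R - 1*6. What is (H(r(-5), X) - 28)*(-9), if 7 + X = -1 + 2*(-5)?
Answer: 33282/127 ≈ 262.06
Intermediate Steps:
r(R) = -6 + R (r(R) = R - 6 = -6 + R)
X = -18 (X = -7 + (-1 + 2*(-5)) = -7 + (-1 - 10) = -7 - 11 = -18)
H(m, a) = -1 + (-4 + m)/(-5*m - 4*a) (H(m, a) = -1 + (m - 4)/(a + (m + a)*(-2 - 3)) = -1 + (-4 + m)/(a + (a + m)*(-5)) = -1 + (-4 + m)/(a + (-5*a - 5*m)) = -1 + (-4 + m)/(-5*m - 4*a))
(H(r(-5), X) - 28)*(-9) = (2*(2 - 3*(-6 - 5) - 2*(-18))/(4*(-18) + 5*(-6 - 5)) - 28)*(-9) = (2*(2 - 3*(-11) + 36)/(-72 + 5*(-11)) - 28)*(-9) = (2*(2 + 33 + 36)/(-72 - 55) - 28)*(-9) = (2*71/(-127) - 28)*(-9) = (2*(-1/127)*71 - 28)*(-9) = (-142/127 - 28)*(-9) = -3698/127*(-9) = 33282/127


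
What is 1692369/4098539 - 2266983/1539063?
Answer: -742961747510/700878858773 ≈ -1.0600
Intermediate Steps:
1692369/4098539 - 2266983/1539063 = 1692369*(1/4098539) - 2266983*1/1539063 = 1692369/4098539 - 251887/171007 = -742961747510/700878858773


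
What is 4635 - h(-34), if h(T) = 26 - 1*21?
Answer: 4630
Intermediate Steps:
h(T) = 5 (h(T) = 26 - 21 = 5)
4635 - h(-34) = 4635 - 1*5 = 4635 - 5 = 4630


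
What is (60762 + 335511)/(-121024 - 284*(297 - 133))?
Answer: -396273/167600 ≈ -2.3644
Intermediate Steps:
(60762 + 335511)/(-121024 - 284*(297 - 133)) = 396273/(-121024 - 284*164) = 396273/(-121024 - 46576) = 396273/(-167600) = 396273*(-1/167600) = -396273/167600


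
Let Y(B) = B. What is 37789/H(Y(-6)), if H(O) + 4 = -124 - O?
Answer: -37789/122 ≈ -309.75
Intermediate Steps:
H(O) = -128 - O (H(O) = -4 + (-124 - O) = -128 - O)
37789/H(Y(-6)) = 37789/(-128 - 1*(-6)) = 37789/(-128 + 6) = 37789/(-122) = 37789*(-1/122) = -37789/122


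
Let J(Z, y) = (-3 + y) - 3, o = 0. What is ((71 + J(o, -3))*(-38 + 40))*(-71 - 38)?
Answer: -13516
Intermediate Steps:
J(Z, y) = -6 + y
((71 + J(o, -3))*(-38 + 40))*(-71 - 38) = ((71 + (-6 - 3))*(-38 + 40))*(-71 - 38) = ((71 - 9)*2)*(-109) = (62*2)*(-109) = 124*(-109) = -13516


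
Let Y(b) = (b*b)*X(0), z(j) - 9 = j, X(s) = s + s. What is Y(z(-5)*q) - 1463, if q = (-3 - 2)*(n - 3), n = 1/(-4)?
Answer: -1463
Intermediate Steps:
n = -¼ ≈ -0.25000
X(s) = 2*s
z(j) = 9 + j
q = 65/4 (q = (-3 - 2)*(-¼ - 3) = -5*(-13/4) = 65/4 ≈ 16.250)
Y(b) = 0 (Y(b) = (b*b)*(2*0) = b²*0 = 0)
Y(z(-5)*q) - 1463 = 0 - 1463 = -1463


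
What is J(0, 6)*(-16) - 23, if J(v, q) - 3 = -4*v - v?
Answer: -71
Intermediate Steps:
J(v, q) = 3 - 5*v (J(v, q) = 3 + (-4*v - v) = 3 - 5*v)
J(0, 6)*(-16) - 23 = (3 - 5*0)*(-16) - 23 = (3 + 0)*(-16) - 23 = 3*(-16) - 23 = -48 - 23 = -71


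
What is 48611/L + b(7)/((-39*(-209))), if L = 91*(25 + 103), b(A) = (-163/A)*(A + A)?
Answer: 2322077/561792 ≈ 4.1333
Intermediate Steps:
b(A) = -326 (b(A) = (-163/A)*(2*A) = -326)
L = 11648 (L = 91*128 = 11648)
48611/L + b(7)/((-39*(-209))) = 48611/11648 - 326/((-39*(-209))) = 48611*(1/11648) - 326/8151 = 48611/11648 - 326*1/8151 = 48611/11648 - 326/8151 = 2322077/561792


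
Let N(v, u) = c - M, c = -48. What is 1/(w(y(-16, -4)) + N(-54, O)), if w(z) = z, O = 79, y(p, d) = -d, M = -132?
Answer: 1/88 ≈ 0.011364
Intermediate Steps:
N(v, u) = 84 (N(v, u) = -48 - 1*(-132) = -48 + 132 = 84)
1/(w(y(-16, -4)) + N(-54, O)) = 1/(-1*(-4) + 84) = 1/(4 + 84) = 1/88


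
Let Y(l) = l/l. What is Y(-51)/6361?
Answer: 1/6361 ≈ 0.00015721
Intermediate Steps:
Y(l) = 1
Y(-51)/6361 = 1/6361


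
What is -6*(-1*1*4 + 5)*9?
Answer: -54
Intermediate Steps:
-6*(-1*1*4 + 5)*9 = -6*(-1*4 + 5)*9 = -6*(-4 + 5)*9 = -6*1*9 = -6*9 = -54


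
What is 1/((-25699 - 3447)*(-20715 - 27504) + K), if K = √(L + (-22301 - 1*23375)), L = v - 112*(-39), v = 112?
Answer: 234231829/329187298300118312 - I*√10299/987561894900354936 ≈ 7.1155e-10 - 1.0276e-16*I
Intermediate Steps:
L = 4480 (L = 112 - 112*(-39) = 112 + 4368 = 4480)
K = 2*I*√10299 (K = √(4480 + (-22301 - 1*23375)) = √(4480 + (-22301 - 23375)) = √(4480 - 45676) = √(-41196) = 2*I*√10299 ≈ 202.97*I)
1/((-25699 - 3447)*(-20715 - 27504) + K) = 1/((-25699 - 3447)*(-20715 - 27504) + 2*I*√10299) = 1/(-29146*(-48219) + 2*I*√10299) = 1/(1405390974 + 2*I*√10299)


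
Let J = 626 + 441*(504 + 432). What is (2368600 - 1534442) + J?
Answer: 1247560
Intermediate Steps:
J = 413402 (J = 626 + 441*936 = 626 + 412776 = 413402)
(2368600 - 1534442) + J = (2368600 - 1534442) + 413402 = 834158 + 413402 = 1247560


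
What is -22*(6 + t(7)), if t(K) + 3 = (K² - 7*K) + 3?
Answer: -132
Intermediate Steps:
t(K) = K² - 7*K (t(K) = -3 + ((K² - 7*K) + 3) = -3 + (3 + K² - 7*K) = K² - 7*K)
-22*(6 + t(7)) = -22*(6 + 7*(-7 + 7)) = -22*(6 + 7*0) = -22*(6 + 0) = -22*6 = -132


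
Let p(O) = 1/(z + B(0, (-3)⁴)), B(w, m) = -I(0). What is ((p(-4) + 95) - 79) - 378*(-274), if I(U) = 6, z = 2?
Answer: 414351/4 ≈ 1.0359e+5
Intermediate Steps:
B(w, m) = -6 (B(w, m) = -1*6 = -6)
p(O) = -¼ (p(O) = 1/(2 - 6) = 1/(-4) = -¼)
((p(-4) + 95) - 79) - 378*(-274) = ((-¼ + 95) - 79) - 378*(-274) = (379/4 - 79) + 103572 = 63/4 + 103572 = 414351/4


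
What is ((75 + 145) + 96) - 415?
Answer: -99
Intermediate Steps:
((75 + 145) + 96) - 415 = (220 + 96) - 415 = 316 - 415 = -99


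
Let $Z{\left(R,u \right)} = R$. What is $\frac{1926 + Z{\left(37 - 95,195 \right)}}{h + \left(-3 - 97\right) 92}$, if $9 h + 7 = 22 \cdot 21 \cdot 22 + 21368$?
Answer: $- \frac{16812}{51275} \approx -0.32788$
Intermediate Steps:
$h = \frac{31525}{9}$ ($h = - \frac{7}{9} + \frac{22 \cdot 21 \cdot 22 + 21368}{9} = - \frac{7}{9} + \frac{462 \cdot 22 + 21368}{9} = - \frac{7}{9} + \frac{10164 + 21368}{9} = - \frac{7}{9} + \frac{1}{9} \cdot 31532 = - \frac{7}{9} + \frac{31532}{9} = \frac{31525}{9} \approx 3502.8$)
$\frac{1926 + Z{\left(37 - 95,195 \right)}}{h + \left(-3 - 97\right) 92} = \frac{1926 + \left(37 - 95\right)}{\frac{31525}{9} + \left(-3 - 97\right) 92} = \frac{1926 + \left(37 - 95\right)}{\frac{31525}{9} - 9200} = \frac{1926 - 58}{\frac{31525}{9} - 9200} = \frac{1868}{- \frac{51275}{9}} = 1868 \left(- \frac{9}{51275}\right) = - \frac{16812}{51275}$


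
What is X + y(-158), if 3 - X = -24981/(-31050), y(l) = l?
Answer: -1612577/10350 ≈ -155.80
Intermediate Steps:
X = 22723/10350 (X = 3 - (-24981)/(-31050) = 3 - (-24981)*(-1)/31050 = 3 - 1*8327/10350 = 3 - 8327/10350 = 22723/10350 ≈ 2.1955)
X + y(-158) = 22723/10350 - 158 = -1612577/10350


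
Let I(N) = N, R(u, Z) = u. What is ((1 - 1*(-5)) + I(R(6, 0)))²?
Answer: 144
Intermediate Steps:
((1 - 1*(-5)) + I(R(6, 0)))² = ((1 - 1*(-5)) + 6)² = ((1 + 5) + 6)² = (6 + 6)² = 12² = 144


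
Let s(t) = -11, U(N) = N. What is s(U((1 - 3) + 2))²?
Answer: 121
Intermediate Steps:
s(U((1 - 3) + 2))² = (-11)² = 121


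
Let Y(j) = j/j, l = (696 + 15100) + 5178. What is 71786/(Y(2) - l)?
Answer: -71786/20973 ≈ -3.4228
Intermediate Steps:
l = 20974 (l = 15796 + 5178 = 20974)
Y(j) = 1
71786/(Y(2) - l) = 71786/(1 - 1*20974) = 71786/(1 - 20974) = 71786/(-20973) = 71786*(-1/20973) = -71786/20973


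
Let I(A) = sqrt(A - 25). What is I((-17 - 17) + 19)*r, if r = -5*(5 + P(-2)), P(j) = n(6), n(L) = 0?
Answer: -50*I*sqrt(10) ≈ -158.11*I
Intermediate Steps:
P(j) = 0
r = -25 (r = -5*(5 + 0) = -5*5 = -25)
I(A) = sqrt(-25 + A)
I((-17 - 17) + 19)*r = sqrt(-25 + ((-17 - 17) + 19))*(-25) = sqrt(-25 + (-34 + 19))*(-25) = sqrt(-25 - 15)*(-25) = sqrt(-40)*(-25) = (2*I*sqrt(10))*(-25) = -50*I*sqrt(10)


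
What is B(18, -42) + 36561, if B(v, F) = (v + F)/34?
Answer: 621525/17 ≈ 36560.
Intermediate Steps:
B(v, F) = F/34 + v/34 (B(v, F) = (F + v)*(1/34) = F/34 + v/34)
B(18, -42) + 36561 = ((1/34)*(-42) + (1/34)*18) + 36561 = (-21/17 + 9/17) + 36561 = -12/17 + 36561 = 621525/17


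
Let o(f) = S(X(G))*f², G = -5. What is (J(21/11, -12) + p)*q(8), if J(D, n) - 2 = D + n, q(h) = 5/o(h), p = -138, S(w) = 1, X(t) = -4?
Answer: -8035/704 ≈ -11.413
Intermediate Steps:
o(f) = f² (o(f) = 1*f² = f²)
q(h) = 5/h² (q(h) = 5/(h²) = 5/h²)
J(D, n) = 2 + D + n (J(D, n) = 2 + (D + n) = 2 + D + n)
(J(21/11, -12) + p)*q(8) = ((2 + 21/11 - 12) - 138)*(5/8²) = ((2 + 21*(1/11) - 12) - 138)*(5*(1/64)) = ((2 + 21/11 - 12) - 138)*(5/64) = (-89/11 - 138)*(5/64) = -1607/11*5/64 = -8035/704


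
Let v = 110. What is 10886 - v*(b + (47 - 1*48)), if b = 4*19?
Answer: 2636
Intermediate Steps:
b = 76
10886 - v*(b + (47 - 1*48)) = 10886 - 110*(76 + (47 - 1*48)) = 10886 - 110*(76 + (47 - 48)) = 10886 - 110*(76 - 1) = 10886 - 110*75 = 10886 - 1*8250 = 10886 - 8250 = 2636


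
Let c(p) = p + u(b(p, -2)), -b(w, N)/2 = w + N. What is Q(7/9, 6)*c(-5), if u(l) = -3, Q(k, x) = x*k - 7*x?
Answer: 896/3 ≈ 298.67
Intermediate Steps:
b(w, N) = -2*N - 2*w (b(w, N) = -2*(w + N) = -2*(N + w) = -2*N - 2*w)
Q(k, x) = -7*x + k*x (Q(k, x) = k*x - 7*x = -7*x + k*x)
c(p) = -3 + p (c(p) = p - 3 = -3 + p)
Q(7/9, 6)*c(-5) = (6*(-7 + 7/9))*(-3 - 5) = (6*(-7 + 7*(⅑)))*(-8) = (6*(-7 + 7/9))*(-8) = (6*(-56/9))*(-8) = -112/3*(-8) = 896/3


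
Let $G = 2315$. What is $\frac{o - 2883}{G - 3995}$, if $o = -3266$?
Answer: $\frac{6149}{1680} \approx 3.6601$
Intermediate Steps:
$\frac{o - 2883}{G - 3995} = \frac{-3266 - 2883}{2315 - 3995} = - \frac{6149}{-1680} = \left(-6149\right) \left(- \frac{1}{1680}\right) = \frac{6149}{1680}$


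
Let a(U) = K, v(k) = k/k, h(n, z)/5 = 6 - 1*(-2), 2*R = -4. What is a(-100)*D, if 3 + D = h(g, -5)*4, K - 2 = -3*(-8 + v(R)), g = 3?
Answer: 3611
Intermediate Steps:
R = -2 (R = (1/2)*(-4) = -2)
h(n, z) = 40 (h(n, z) = 5*(6 - 1*(-2)) = 5*(6 + 2) = 5*8 = 40)
v(k) = 1
K = 23 (K = 2 - 3*(-8 + 1) = 2 - 3*(-7) = 2 + 21 = 23)
D = 157 (D = -3 + 40*4 = -3 + 160 = 157)
a(U) = 23
a(-100)*D = 23*157 = 3611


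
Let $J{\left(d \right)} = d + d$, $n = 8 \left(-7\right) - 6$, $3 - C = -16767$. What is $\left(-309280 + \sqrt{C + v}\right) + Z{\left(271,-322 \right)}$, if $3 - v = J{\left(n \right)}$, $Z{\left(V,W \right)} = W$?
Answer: $-309602 + \sqrt{16897} \approx -3.0947 \cdot 10^{5}$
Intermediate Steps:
$C = 16770$ ($C = 3 - -16767 = 3 + 16767 = 16770$)
$n = -62$ ($n = -56 - 6 = -62$)
$J{\left(d \right)} = 2 d$
$v = 127$ ($v = 3 - 2 \left(-62\right) = 3 - -124 = 3 + 124 = 127$)
$\left(-309280 + \sqrt{C + v}\right) + Z{\left(271,-322 \right)} = \left(-309280 + \sqrt{16770 + 127}\right) - 322 = \left(-309280 + \sqrt{16897}\right) - 322 = -309602 + \sqrt{16897}$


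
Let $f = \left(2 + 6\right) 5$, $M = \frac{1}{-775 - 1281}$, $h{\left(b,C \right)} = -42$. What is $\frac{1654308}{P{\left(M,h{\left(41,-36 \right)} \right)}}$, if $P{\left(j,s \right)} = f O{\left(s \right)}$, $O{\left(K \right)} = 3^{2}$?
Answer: $\frac{45953}{10} \approx 4595.3$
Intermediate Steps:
$O{\left(K \right)} = 9$
$M = - \frac{1}{2056}$ ($M = \frac{1}{-2056} = - \frac{1}{2056} \approx -0.00048638$)
$f = 40$ ($f = 8 \cdot 5 = 40$)
$P{\left(j,s \right)} = 360$ ($P{\left(j,s \right)} = 40 \cdot 9 = 360$)
$\frac{1654308}{P{\left(M,h{\left(41,-36 \right)} \right)}} = \frac{1654308}{360} = 1654308 \cdot \frac{1}{360} = \frac{45953}{10}$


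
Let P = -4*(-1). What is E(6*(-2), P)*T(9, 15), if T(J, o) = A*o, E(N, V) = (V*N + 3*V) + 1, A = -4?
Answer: 2100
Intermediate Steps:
P = 4
E(N, V) = 1 + 3*V + N*V (E(N, V) = (N*V + 3*V) + 1 = (3*V + N*V) + 1 = 1 + 3*V + N*V)
T(J, o) = -4*o
E(6*(-2), P)*T(9, 15) = (1 + 3*4 + (6*(-2))*4)*(-4*15) = (1 + 12 - 12*4)*(-60) = (1 + 12 - 48)*(-60) = -35*(-60) = 2100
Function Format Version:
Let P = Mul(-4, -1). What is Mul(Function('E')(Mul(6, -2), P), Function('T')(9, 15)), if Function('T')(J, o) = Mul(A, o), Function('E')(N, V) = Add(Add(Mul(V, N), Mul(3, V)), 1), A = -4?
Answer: 2100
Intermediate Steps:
P = 4
Function('E')(N, V) = Add(1, Mul(3, V), Mul(N, V)) (Function('E')(N, V) = Add(Add(Mul(N, V), Mul(3, V)), 1) = Add(Add(Mul(3, V), Mul(N, V)), 1) = Add(1, Mul(3, V), Mul(N, V)))
Function('T')(J, o) = Mul(-4, o)
Mul(Function('E')(Mul(6, -2), P), Function('T')(9, 15)) = Mul(Add(1, Mul(3, 4), Mul(Mul(6, -2), 4)), Mul(-4, 15)) = Mul(Add(1, 12, Mul(-12, 4)), -60) = Mul(Add(1, 12, -48), -60) = Mul(-35, -60) = 2100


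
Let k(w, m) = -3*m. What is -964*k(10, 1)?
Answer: 2892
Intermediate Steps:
-964*k(10, 1) = -(-2892) = -964*(-3) = 2892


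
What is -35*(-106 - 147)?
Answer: 8855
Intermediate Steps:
-35*(-106 - 147) = -35*(-253) = 8855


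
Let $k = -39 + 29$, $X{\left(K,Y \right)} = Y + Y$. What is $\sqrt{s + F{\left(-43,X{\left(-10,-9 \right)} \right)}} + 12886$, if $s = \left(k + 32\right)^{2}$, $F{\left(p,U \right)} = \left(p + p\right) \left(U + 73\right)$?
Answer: $12886 + i \sqrt{4246} \approx 12886.0 + 65.161 i$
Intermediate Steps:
$X{\left(K,Y \right)} = 2 Y$
$F{\left(p,U \right)} = 2 p \left(73 + U\right)$
$k = -10$
$s = 484$ ($s = \left(-10 + 32\right)^{2} = 22^{2} = 484$)
$\sqrt{s + F{\left(-43,X{\left(-10,-9 \right)} \right)}} + 12886 = \sqrt{484 + 2 \left(-43\right) \left(73 + 2 \left(-9\right)\right)} + 12886 = \sqrt{484 + 2 \left(-43\right) \left(73 - 18\right)} + 12886 = \sqrt{484 + 2 \left(-43\right) 55} + 12886 = \sqrt{484 - 4730} + 12886 = \sqrt{-4246} + 12886 = i \sqrt{4246} + 12886 = 12886 + i \sqrt{4246}$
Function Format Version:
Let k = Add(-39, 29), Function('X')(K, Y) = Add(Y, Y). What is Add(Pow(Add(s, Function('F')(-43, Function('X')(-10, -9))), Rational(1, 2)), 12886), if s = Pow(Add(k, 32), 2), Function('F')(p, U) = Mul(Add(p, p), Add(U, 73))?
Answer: Add(12886, Mul(I, Pow(4246, Rational(1, 2)))) ≈ Add(12886., Mul(65.161, I))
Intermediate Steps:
Function('X')(K, Y) = Mul(2, Y)
Function('F')(p, U) = Mul(2, p, Add(73, U)) (Function('F')(p, U) = Mul(Mul(2, p), Add(73, U)) = Mul(2, p, Add(73, U)))
k = -10
s = 484 (s = Pow(Add(-10, 32), 2) = Pow(22, 2) = 484)
Add(Pow(Add(s, Function('F')(-43, Function('X')(-10, -9))), Rational(1, 2)), 12886) = Add(Pow(Add(484, Mul(2, -43, Add(73, Mul(2, -9)))), Rational(1, 2)), 12886) = Add(Pow(Add(484, Mul(2, -43, Add(73, -18))), Rational(1, 2)), 12886) = Add(Pow(Add(484, Mul(2, -43, 55)), Rational(1, 2)), 12886) = Add(Pow(Add(484, -4730), Rational(1, 2)), 12886) = Add(Pow(-4246, Rational(1, 2)), 12886) = Add(Mul(I, Pow(4246, Rational(1, 2))), 12886) = Add(12886, Mul(I, Pow(4246, Rational(1, 2))))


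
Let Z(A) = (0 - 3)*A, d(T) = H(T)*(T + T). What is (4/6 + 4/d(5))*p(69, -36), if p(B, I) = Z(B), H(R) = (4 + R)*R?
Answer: -3496/25 ≈ -139.84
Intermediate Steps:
H(R) = R*(4 + R)
d(T) = 2*T²*(4 + T) (d(T) = (T*(4 + T))*(T + T) = (T*(4 + T))*(2*T) = 2*T²*(4 + T))
Z(A) = -3*A
p(B, I) = -3*B
(4/6 + 4/d(5))*p(69, -36) = (4/6 + 4/((2*5²*(4 + 5))))*(-3*69) = (4*(⅙) + 4/((2*25*9)))*(-207) = (⅔ + 4/450)*(-207) = (⅔ + 4*(1/450))*(-207) = (⅔ + 2/225)*(-207) = (152/225)*(-207) = -3496/25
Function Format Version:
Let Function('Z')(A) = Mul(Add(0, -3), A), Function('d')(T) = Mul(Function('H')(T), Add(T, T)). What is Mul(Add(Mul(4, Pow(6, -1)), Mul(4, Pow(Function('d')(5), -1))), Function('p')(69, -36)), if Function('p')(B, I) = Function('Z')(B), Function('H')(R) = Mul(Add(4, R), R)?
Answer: Rational(-3496, 25) ≈ -139.84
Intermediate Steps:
Function('H')(R) = Mul(R, Add(4, R))
Function('d')(T) = Mul(2, Pow(T, 2), Add(4, T)) (Function('d')(T) = Mul(Mul(T, Add(4, T)), Add(T, T)) = Mul(Mul(T, Add(4, T)), Mul(2, T)) = Mul(2, Pow(T, 2), Add(4, T)))
Function('Z')(A) = Mul(-3, A)
Function('p')(B, I) = Mul(-3, B)
Mul(Add(Mul(4, Pow(6, -1)), Mul(4, Pow(Function('d')(5), -1))), Function('p')(69, -36)) = Mul(Add(Mul(4, Pow(6, -1)), Mul(4, Pow(Mul(2, Pow(5, 2), Add(4, 5)), -1))), Mul(-3, 69)) = Mul(Add(Mul(4, Rational(1, 6)), Mul(4, Pow(Mul(2, 25, 9), -1))), -207) = Mul(Add(Rational(2, 3), Mul(4, Pow(450, -1))), -207) = Mul(Add(Rational(2, 3), Mul(4, Rational(1, 450))), -207) = Mul(Add(Rational(2, 3), Rational(2, 225)), -207) = Mul(Rational(152, 225), -207) = Rational(-3496, 25)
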